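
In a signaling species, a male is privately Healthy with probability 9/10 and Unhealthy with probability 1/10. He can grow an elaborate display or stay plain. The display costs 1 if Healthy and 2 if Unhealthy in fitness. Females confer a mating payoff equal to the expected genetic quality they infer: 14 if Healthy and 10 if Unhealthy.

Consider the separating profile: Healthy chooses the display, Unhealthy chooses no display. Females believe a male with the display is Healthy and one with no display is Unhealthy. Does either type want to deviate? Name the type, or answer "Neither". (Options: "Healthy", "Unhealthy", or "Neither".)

Unhealthy

The display pays 14; no display pays 10.
Healthy: assigned the display, nets 14 − 1 = 13; deviating to no display nets 10.
Unhealthy: assigned no display, nets 10; deviating to the display nets 14 − 2 = 12.
The Unhealthy type gains 2 by deviating.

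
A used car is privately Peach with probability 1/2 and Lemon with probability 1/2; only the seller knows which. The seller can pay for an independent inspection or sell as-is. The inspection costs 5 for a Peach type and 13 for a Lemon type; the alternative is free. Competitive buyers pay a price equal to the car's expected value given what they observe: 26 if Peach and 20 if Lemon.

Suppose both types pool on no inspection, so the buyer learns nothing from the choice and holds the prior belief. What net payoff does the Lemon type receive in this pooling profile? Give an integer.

Pooled price = 1/2·26 + 1/2·20 = 23.
Lemon pays no cost for no inspection, so net payoff = 23.

23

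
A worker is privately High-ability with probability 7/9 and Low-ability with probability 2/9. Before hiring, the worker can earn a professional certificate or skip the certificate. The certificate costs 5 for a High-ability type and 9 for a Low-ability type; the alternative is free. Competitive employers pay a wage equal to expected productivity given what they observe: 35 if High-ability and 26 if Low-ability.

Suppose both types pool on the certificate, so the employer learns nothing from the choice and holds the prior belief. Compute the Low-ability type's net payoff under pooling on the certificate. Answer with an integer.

24

Pooled wage = 7/9·35 + 2/9·26 = 33.
Low-ability pays cost 9 for the certificate, so net payoff = 33 − 9 = 24.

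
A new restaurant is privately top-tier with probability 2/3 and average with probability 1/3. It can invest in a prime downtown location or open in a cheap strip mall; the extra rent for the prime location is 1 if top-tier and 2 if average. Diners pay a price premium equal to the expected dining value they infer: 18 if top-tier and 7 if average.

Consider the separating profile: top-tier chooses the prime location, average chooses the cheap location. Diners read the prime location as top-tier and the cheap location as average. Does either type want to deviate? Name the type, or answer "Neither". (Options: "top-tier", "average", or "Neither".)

average

The prime location pays 18; the cheap location pays 7.
top-tier: assigned the prime location, nets 18 − 1 = 17; deviating to the cheap location nets 7.
average: assigned the cheap location, nets 7; deviating to the prime location nets 18 − 2 = 16.
The average type gains 9 by deviating.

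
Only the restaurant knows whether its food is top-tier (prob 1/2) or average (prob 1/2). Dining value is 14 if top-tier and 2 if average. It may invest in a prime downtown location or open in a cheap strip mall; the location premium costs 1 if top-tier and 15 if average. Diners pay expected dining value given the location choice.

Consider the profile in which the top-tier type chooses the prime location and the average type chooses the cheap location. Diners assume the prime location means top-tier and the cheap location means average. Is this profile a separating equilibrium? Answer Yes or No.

Yes

Under these beliefs, the prime location earns price premium 14 and the cheap location earns price premium 2.
top-tier: the prime location nets 14 − 1 = 13; the cheap location nets 2. top-tier prefers the prime location.
average: the prime location nets 14 − 15 = -1; the cheap location nets 2. average prefers the cheap location.
Neither type deviates, so the separating profile is an equilibrium.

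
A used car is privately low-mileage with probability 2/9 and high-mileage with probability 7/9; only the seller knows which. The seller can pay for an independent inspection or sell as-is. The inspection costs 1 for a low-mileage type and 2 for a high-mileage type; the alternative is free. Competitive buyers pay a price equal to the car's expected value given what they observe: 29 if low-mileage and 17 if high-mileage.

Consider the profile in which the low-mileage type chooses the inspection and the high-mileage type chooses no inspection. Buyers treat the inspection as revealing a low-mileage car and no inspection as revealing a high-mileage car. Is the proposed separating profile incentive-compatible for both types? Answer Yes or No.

Under these beliefs, the inspection earns price 29 and no inspection earns price 17.
low-mileage: the inspection nets 29 − 1 = 28; no inspection nets 17. low-mileage prefers the inspection.
high-mileage: the inspection nets 29 − 2 = 27; no inspection nets 17. high-mileage would deviate to the inspection.
high-mileage has a profitable deviation, so the profile is not an equilibrium.

No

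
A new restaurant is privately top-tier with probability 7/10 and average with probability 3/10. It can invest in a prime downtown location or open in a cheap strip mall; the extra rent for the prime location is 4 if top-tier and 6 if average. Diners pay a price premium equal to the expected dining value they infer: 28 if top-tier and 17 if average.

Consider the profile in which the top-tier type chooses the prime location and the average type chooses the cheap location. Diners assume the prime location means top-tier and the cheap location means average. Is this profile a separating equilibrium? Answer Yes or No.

No

Under these beliefs, the prime location earns price premium 28 and the cheap location earns price premium 17.
top-tier: the prime location nets 28 − 4 = 24; the cheap location nets 17. top-tier prefers the prime location.
average: the prime location nets 28 − 6 = 22; the cheap location nets 17. average would deviate to the prime location.
average has a profitable deviation, so the profile is not an equilibrium.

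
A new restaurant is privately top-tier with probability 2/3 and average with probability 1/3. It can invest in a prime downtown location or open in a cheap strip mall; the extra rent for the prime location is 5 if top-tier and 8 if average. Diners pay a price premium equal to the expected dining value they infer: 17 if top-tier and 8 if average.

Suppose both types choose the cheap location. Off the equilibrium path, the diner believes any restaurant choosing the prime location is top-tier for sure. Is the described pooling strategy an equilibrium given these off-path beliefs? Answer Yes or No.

On path, the diner holds the prior and pays 2/3·17 + 1/3·8 = 14. Off path (the prime location), believing top-tier, it pays 17.
top-tier: the cheap location nets 14; the prime location nets 17 − 5 = 12. top-tier stays.
average: the cheap location nets 14; the prime location nets 17 − 8 = 9. average stays.
No type deviates, so pooling is sustained.

Yes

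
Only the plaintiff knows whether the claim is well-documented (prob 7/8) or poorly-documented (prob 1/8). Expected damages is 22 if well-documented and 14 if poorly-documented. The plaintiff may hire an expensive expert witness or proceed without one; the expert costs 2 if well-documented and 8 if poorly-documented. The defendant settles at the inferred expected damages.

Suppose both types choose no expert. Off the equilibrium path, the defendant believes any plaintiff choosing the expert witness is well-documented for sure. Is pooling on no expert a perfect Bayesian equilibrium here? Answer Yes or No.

Yes

On path, the defendant holds the prior and pays 7/8·22 + 1/8·14 = 21. Off path (the expert witness), believing well-documented, it pays 22.
well-documented: no expert nets 21; the expert witness nets 22 − 2 = 20. well-documented stays.
poorly-documented: no expert nets 21; the expert witness nets 22 − 8 = 14. poorly-documented stays.
No type deviates, so pooling is sustained.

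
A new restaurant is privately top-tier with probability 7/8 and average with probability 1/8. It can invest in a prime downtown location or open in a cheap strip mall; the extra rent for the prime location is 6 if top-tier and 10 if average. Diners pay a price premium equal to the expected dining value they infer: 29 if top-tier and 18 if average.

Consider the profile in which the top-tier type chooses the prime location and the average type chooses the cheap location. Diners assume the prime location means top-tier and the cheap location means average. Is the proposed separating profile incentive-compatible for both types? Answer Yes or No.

Under these beliefs, the prime location earns price premium 29 and the cheap location earns price premium 18.
top-tier: the prime location nets 29 − 6 = 23; the cheap location nets 18. top-tier prefers the prime location.
average: the prime location nets 29 − 10 = 19; the cheap location nets 18. average would deviate to the prime location.
average has a profitable deviation, so the profile is not an equilibrium.

No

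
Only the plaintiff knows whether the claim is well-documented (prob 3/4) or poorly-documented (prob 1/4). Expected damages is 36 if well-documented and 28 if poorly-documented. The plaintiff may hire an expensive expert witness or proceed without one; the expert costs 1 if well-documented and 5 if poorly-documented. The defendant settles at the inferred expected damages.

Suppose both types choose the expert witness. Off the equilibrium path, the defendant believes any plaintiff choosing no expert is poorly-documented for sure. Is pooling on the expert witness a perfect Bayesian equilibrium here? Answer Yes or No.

Yes

On path, the defendant holds the prior and pays 3/4·36 + 1/4·28 = 34. Off path (no expert), believing poorly-documented, it pays 28.
well-documented: the expert witness nets 34 − 1 = 33; no expert nets 28. well-documented stays.
poorly-documented: the expert witness nets 34 − 5 = 29; no expert nets 28. poorly-documented stays.
No type deviates, so pooling is sustained.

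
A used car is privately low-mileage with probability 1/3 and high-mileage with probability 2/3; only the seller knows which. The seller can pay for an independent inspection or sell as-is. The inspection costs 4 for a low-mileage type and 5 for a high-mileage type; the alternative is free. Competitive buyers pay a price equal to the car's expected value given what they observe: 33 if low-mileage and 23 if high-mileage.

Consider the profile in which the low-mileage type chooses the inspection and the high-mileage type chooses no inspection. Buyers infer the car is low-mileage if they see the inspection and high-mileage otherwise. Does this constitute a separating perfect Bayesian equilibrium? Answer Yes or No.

No

Under these beliefs, the inspection earns price 33 and no inspection earns price 23.
low-mileage: the inspection nets 33 − 4 = 29; no inspection nets 23. low-mileage prefers the inspection.
high-mileage: the inspection nets 33 − 5 = 28; no inspection nets 23. high-mileage would deviate to the inspection.
high-mileage has a profitable deviation, so the profile is not an equilibrium.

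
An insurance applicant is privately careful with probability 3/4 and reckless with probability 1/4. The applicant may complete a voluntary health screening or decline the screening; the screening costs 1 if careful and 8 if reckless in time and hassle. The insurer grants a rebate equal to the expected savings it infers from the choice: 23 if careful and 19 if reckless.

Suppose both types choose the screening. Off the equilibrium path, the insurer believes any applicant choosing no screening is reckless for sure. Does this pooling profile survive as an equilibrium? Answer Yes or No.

No

On path, the insurer holds the prior and pays 3/4·23 + 1/4·19 = 22. Off path (no screening), believing reckless, it pays 19.
careful: the screening nets 22 − 1 = 21; no screening nets 19. careful stays.
reckless: the screening nets 22 − 8 = 14; no screening nets 19. reckless would deviate.
A type deviates, so pooling fails.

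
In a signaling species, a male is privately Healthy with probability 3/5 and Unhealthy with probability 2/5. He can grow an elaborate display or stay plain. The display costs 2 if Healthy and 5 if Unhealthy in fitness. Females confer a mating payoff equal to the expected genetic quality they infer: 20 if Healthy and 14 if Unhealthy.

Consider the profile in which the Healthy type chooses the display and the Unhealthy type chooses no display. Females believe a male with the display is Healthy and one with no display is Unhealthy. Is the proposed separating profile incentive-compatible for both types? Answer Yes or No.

Under these beliefs, the display earns mating payoff 20 and no display earns mating payoff 14.
Healthy: the display nets 20 − 2 = 18; no display nets 14. Healthy prefers the display.
Unhealthy: the display nets 20 − 5 = 15; no display nets 14. Unhealthy would deviate to the display.
Unhealthy has a profitable deviation, so the profile is not an equilibrium.

No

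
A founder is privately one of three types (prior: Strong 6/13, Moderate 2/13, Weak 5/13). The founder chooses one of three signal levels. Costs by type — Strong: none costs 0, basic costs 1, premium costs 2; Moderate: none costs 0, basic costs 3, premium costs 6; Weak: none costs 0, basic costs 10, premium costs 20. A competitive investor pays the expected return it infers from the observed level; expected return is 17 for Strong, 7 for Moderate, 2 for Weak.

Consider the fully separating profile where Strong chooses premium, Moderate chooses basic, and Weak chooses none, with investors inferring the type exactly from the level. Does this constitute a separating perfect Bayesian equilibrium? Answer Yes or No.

No

Separating valuations: premium → 17, basic → 7, none → 2.
Strong (assigned premium): none: 2 − 0 = 2; basic: 7 − 1 = 6; premium: 17 − 2 = 15. Strong stays.
Moderate (assigned basic): none: 2 − 0 = 2; basic: 7 − 3 = 4; premium: 17 − 6 = 11. Moderate prefers premium.
Weak (assigned none): none: 2 − 0 = 2; basic: 7 − 10 = -3; premium: 17 − 20 = -3. Weak stays.
At least one type deviates; the separating profile fails.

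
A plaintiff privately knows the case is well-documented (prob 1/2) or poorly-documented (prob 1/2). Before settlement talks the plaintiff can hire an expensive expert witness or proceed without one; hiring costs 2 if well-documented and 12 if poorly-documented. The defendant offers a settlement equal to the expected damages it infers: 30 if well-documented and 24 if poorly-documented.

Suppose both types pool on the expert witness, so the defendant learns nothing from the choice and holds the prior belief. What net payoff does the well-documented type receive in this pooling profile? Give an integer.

25

Pooled settlement = 1/2·30 + 1/2·24 = 27.
well-documented pays cost 2 for the expert witness, so net payoff = 27 − 2 = 25.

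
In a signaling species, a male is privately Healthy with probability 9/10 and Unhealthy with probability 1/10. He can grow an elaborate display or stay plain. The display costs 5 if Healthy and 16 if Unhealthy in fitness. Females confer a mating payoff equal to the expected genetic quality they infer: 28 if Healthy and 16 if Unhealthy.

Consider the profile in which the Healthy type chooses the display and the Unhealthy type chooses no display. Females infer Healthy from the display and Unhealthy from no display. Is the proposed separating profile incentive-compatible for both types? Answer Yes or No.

Under these beliefs, the display earns mating payoff 28 and no display earns mating payoff 16.
Healthy: the display nets 28 − 5 = 23; no display nets 16. Healthy prefers the display.
Unhealthy: the display nets 28 − 16 = 12; no display nets 16. Unhealthy prefers no display.
Neither type deviates, so the separating profile is an equilibrium.

Yes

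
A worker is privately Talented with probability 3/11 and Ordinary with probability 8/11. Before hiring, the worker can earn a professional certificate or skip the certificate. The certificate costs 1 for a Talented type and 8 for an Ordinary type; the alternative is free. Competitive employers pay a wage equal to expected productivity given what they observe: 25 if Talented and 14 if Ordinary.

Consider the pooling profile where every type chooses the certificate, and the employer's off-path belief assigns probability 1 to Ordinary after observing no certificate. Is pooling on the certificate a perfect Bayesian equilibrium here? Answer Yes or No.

On path, the employer holds the prior and pays 3/11·25 + 8/11·14 = 17. Off path (no certificate), believing Ordinary, it pays 14.
Talented: the certificate nets 17 − 1 = 16; no certificate nets 14. Talented stays.
Ordinary: the certificate nets 17 − 8 = 9; no certificate nets 14. Ordinary would deviate.
A type deviates, so pooling fails.

No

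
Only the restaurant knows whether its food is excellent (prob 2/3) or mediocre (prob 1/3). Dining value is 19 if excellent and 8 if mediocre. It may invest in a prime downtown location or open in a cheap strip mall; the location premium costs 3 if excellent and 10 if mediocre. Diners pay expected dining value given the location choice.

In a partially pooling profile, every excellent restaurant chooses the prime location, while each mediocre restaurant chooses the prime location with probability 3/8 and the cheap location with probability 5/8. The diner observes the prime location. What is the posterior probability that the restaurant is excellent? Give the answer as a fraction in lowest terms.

16/19

P(the prime location) = (2/3)·1 + (1/3)·(3/8) = 19/24.
By Bayes' rule, P(excellent | the prime location) = (2/3) / (19/24) = 16/19.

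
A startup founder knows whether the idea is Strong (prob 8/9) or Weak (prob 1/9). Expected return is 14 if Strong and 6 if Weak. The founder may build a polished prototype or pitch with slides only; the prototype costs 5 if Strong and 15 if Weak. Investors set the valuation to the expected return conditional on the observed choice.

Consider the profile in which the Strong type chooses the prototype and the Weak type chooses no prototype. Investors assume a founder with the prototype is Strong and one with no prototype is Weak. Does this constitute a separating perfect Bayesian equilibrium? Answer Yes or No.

Under these beliefs, the prototype earns valuation 14 and no prototype earns valuation 6.
Strong: the prototype nets 14 − 5 = 9; no prototype nets 6. Strong prefers the prototype.
Weak: the prototype nets 14 − 15 = -1; no prototype nets 6. Weak prefers no prototype.
Neither type deviates, so the separating profile is an equilibrium.

Yes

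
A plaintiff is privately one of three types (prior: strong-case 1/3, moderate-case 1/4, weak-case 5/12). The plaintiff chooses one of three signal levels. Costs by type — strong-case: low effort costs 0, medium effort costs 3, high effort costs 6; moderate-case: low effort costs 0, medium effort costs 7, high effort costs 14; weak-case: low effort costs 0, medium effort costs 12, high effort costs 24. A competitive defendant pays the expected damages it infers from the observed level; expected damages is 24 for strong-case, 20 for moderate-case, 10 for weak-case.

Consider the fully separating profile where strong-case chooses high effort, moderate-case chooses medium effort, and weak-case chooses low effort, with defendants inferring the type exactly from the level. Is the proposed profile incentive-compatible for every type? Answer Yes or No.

Yes

Separating settlements: high effort → 24, medium effort → 20, low effort → 10.
strong-case (assigned high effort): low effort: 10 − 0 = 10; medium effort: 20 − 3 = 17; high effort: 24 − 6 = 18. strong-case stays.
moderate-case (assigned medium effort): low effort: 10 − 0 = 10; medium effort: 20 − 7 = 13; high effort: 24 − 14 = 10. moderate-case stays.
weak-case (assigned low effort): low effort: 10 − 0 = 10; medium effort: 20 − 12 = 8; high effort: 24 − 24 = 0. weak-case stays.
Every type prefers its assigned level; separation holds.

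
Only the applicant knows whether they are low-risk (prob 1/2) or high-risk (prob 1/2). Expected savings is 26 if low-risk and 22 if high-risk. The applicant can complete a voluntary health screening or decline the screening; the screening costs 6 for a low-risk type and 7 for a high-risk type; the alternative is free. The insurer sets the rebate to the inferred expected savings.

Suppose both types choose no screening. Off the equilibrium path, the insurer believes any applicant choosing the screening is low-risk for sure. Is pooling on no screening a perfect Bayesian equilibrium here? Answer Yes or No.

On path, the insurer holds the prior and pays 1/2·26 + 1/2·22 = 24. Off path (the screening), believing low-risk, it pays 26.
low-risk: no screening nets 24; the screening nets 26 − 6 = 20. low-risk stays.
high-risk: no screening nets 24; the screening nets 26 − 7 = 19. high-risk stays.
No type deviates, so pooling is sustained.

Yes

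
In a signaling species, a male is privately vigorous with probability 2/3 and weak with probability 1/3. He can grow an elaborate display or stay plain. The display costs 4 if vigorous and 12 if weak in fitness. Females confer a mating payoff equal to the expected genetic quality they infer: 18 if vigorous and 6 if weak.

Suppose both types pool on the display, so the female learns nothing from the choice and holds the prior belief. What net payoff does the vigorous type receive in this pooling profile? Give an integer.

Pooled mating payoff = 2/3·18 + 1/3·6 = 14.
vigorous pays cost 4 for the display, so net payoff = 14 − 4 = 10.

10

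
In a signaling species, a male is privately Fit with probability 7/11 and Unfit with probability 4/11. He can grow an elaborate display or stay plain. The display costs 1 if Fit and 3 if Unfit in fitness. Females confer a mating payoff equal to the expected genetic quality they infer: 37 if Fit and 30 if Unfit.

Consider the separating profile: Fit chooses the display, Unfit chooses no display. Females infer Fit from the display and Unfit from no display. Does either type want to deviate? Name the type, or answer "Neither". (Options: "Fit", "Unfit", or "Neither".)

Unfit

The display pays 37; no display pays 30.
Fit: assigned the display, nets 37 − 1 = 36; deviating to no display nets 30.
Unfit: assigned no display, nets 30; deviating to the display nets 37 − 3 = 34.
The Unfit type gains 4 by deviating.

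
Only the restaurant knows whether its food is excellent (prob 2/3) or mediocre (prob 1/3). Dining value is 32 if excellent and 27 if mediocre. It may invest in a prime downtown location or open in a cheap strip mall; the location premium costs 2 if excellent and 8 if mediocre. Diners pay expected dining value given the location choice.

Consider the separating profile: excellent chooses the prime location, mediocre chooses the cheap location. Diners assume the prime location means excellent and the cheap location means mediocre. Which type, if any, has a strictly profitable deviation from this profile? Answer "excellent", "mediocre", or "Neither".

Neither

The prime location pays 32; the cheap location pays 27.
excellent: assigned the prime location, nets 32 − 2 = 30; deviating to the cheap location nets 27.
mediocre: assigned the cheap location, nets 27; deviating to the prime location nets 32 − 8 = 24.
Both types strictly prefer their assigned action; no profitable deviation.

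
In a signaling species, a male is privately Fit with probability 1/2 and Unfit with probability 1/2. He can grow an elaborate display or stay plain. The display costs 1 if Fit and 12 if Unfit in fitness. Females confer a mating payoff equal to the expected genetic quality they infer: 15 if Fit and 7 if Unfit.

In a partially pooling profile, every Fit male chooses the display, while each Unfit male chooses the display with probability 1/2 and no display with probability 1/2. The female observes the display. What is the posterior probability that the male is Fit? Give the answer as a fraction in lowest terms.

P(the display) = (1/2)·1 + (1/2)·(1/2) = 3/4.
By Bayes' rule, P(Fit | the display) = (1/2) / (3/4) = 2/3.

2/3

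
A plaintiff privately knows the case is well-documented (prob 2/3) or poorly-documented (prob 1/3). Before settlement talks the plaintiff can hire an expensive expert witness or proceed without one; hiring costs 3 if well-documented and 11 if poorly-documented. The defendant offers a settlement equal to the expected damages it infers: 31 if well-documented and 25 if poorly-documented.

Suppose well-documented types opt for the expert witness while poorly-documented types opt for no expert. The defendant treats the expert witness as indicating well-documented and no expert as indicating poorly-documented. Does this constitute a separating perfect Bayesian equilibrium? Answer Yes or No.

Yes

Under these beliefs, the expert witness earns settlement 31 and no expert earns settlement 25.
well-documented: the expert witness nets 31 − 3 = 28; no expert nets 25. well-documented prefers the expert witness.
poorly-documented: the expert witness nets 31 − 11 = 20; no expert nets 25. poorly-documented prefers no expert.
Neither type deviates, so the separating profile is an equilibrium.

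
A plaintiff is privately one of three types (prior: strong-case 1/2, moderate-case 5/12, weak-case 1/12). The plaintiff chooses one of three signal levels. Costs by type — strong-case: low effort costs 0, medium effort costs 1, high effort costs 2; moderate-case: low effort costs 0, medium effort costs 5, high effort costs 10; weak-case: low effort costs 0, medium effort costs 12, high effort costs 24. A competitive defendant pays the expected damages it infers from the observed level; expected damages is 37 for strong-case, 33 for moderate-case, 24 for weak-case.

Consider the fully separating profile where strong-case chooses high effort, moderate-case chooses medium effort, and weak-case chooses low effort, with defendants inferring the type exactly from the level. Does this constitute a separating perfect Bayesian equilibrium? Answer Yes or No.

Separating settlements: high effort → 37, medium effort → 33, low effort → 24.
strong-case (assigned high effort): low effort: 24 − 0 = 24; medium effort: 33 − 1 = 32; high effort: 37 − 2 = 35. strong-case stays.
moderate-case (assigned medium effort): low effort: 24 − 0 = 24; medium effort: 33 − 5 = 28; high effort: 37 − 10 = 27. moderate-case stays.
weak-case (assigned low effort): low effort: 24 − 0 = 24; medium effort: 33 − 12 = 21; high effort: 37 − 24 = 13. weak-case stays.
Every type prefers its assigned level; separation holds.

Yes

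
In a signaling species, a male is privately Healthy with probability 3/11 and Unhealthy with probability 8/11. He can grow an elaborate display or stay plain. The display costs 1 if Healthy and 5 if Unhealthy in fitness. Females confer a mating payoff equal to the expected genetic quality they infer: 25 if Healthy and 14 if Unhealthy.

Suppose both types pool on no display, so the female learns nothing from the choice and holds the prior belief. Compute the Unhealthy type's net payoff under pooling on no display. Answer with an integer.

Pooled mating payoff = 3/11·25 + 8/11·14 = 17.
Unhealthy pays no cost for no display, so net payoff = 17.

17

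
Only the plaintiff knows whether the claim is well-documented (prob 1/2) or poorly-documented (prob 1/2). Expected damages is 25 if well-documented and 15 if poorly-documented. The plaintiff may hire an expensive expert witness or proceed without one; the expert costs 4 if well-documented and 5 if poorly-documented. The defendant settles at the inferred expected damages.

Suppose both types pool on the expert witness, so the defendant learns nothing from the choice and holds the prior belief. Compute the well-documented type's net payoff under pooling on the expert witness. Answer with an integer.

16

Pooled settlement = 1/2·25 + 1/2·15 = 20.
well-documented pays cost 4 for the expert witness, so net payoff = 20 − 4 = 16.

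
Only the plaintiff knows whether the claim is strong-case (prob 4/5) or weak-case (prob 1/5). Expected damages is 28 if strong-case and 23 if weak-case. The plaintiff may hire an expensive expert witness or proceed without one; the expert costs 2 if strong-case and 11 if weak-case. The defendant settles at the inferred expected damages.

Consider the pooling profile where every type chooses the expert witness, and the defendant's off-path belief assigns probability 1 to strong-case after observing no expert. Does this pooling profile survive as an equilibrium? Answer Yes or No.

On path, the defendant holds the prior and pays 4/5·28 + 1/5·23 = 27. Off path (no expert), believing strong-case, it pays 28.
strong-case: the expert witness nets 27 − 2 = 25; no expert nets 28. strong-case would deviate.
weak-case: the expert witness nets 27 − 11 = 16; no expert nets 28. weak-case would deviate.
A type deviates, so pooling fails.

No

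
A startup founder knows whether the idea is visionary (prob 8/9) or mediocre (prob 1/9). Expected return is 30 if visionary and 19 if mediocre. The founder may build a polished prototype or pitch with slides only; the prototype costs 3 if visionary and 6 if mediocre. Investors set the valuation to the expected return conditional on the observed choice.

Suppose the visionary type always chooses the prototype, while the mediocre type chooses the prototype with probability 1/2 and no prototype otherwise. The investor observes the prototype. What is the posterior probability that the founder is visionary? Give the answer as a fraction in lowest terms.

16/17

P(the prototype) = (8/9)·1 + (1/9)·(1/2) = 17/18.
By Bayes' rule, P(visionary | the prototype) = (8/9) / (17/18) = 16/17.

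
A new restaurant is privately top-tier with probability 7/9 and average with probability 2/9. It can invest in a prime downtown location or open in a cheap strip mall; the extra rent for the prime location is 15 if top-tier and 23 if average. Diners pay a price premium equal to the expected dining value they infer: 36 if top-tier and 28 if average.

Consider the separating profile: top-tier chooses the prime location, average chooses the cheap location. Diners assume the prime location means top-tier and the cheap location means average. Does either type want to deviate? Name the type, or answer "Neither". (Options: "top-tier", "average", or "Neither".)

The prime location pays 36; the cheap location pays 28.
top-tier: assigned the prime location, nets 36 − 15 = 21; deviating to the cheap location nets 28.
average: assigned the cheap location, nets 28; deviating to the prime location nets 36 − 23 = 13.
The top-tier type gains 7 by deviating.

top-tier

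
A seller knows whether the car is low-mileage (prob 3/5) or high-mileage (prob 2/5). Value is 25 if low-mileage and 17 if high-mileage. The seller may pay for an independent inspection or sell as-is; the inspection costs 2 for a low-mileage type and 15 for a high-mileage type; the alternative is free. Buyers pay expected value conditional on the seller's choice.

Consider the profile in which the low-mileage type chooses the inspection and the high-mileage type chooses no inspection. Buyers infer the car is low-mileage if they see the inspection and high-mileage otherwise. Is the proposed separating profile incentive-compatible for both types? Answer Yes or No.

Yes

Under these beliefs, the inspection earns price 25 and no inspection earns price 17.
low-mileage: the inspection nets 25 − 2 = 23; no inspection nets 17. low-mileage prefers the inspection.
high-mileage: the inspection nets 25 − 15 = 10; no inspection nets 17. high-mileage prefers no inspection.
Neither type deviates, so the separating profile is an equilibrium.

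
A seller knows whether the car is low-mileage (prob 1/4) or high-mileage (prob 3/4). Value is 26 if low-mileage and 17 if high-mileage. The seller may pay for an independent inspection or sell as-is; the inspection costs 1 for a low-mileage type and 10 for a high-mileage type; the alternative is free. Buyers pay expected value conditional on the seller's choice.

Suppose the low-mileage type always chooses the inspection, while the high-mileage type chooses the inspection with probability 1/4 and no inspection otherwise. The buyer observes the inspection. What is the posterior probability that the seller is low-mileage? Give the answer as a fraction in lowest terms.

4/7

P(the inspection) = (1/4)·1 + (3/4)·(1/4) = 7/16.
By Bayes' rule, P(low-mileage | the inspection) = (1/4) / (7/16) = 4/7.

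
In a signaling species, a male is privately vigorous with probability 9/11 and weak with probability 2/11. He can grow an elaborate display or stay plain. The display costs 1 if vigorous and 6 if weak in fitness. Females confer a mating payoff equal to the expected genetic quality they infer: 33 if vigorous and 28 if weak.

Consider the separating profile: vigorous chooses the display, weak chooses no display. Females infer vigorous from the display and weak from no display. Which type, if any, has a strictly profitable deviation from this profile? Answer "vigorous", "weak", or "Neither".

The display pays 33; no display pays 28.
vigorous: assigned the display, nets 33 − 1 = 32; deviating to no display nets 28.
weak: assigned no display, nets 28; deviating to the display nets 33 − 6 = 27.
Both types strictly prefer their assigned action; no profitable deviation.

Neither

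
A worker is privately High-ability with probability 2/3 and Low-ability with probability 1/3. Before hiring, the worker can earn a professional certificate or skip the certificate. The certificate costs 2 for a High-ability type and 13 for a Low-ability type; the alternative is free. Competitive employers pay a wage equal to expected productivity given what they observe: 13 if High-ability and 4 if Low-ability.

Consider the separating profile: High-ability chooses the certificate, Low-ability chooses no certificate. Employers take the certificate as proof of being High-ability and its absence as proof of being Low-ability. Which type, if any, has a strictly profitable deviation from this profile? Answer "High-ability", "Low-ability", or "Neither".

The certificate pays 13; no certificate pays 4.
High-ability: assigned the certificate, nets 13 − 2 = 11; deviating to no certificate nets 4.
Low-ability: assigned no certificate, nets 4; deviating to the certificate nets 13 − 13 = 0.
Both types strictly prefer their assigned action; no profitable deviation.

Neither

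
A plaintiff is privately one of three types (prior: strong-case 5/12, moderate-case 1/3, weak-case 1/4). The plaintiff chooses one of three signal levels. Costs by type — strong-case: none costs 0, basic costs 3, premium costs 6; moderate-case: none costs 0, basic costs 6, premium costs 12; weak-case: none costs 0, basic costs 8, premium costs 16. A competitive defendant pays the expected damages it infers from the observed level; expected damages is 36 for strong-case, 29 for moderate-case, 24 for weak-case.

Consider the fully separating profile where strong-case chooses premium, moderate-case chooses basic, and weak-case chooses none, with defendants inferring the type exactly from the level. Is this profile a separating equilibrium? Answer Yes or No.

No

Separating settlements: premium → 36, basic → 29, none → 24.
strong-case (assigned premium): none: 24 − 0 = 24; basic: 29 − 3 = 26; premium: 36 − 6 = 30. strong-case stays.
moderate-case (assigned basic): none: 24 − 0 = 24; basic: 29 − 6 = 23; premium: 36 − 12 = 24. moderate-case prefers none.
weak-case (assigned none): none: 24 − 0 = 24; basic: 29 − 8 = 21; premium: 36 − 16 = 20. weak-case stays.
At least one type deviates; the separating profile fails.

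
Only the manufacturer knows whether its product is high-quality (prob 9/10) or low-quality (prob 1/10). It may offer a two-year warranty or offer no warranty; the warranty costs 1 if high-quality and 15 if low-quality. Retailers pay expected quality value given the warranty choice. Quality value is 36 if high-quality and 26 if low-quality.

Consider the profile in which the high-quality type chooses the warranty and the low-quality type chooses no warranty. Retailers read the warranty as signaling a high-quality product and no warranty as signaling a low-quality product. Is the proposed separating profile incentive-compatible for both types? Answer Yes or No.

Yes

Under these beliefs, the warranty earns price 36 and no warranty earns price 26.
high-quality: the warranty nets 36 − 1 = 35; no warranty nets 26. high-quality prefers the warranty.
low-quality: the warranty nets 36 − 15 = 21; no warranty nets 26. low-quality prefers no warranty.
Neither type deviates, so the separating profile is an equilibrium.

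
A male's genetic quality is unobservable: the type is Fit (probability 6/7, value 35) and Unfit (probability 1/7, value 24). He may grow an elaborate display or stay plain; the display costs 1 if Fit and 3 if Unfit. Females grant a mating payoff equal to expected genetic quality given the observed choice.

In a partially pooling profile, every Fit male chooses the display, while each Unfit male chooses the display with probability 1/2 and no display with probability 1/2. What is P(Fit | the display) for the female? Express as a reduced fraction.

12/13

P(the display) = (6/7)·1 + (1/7)·(1/2) = 13/14.
By Bayes' rule, P(Fit | the display) = (6/7) / (13/14) = 12/13.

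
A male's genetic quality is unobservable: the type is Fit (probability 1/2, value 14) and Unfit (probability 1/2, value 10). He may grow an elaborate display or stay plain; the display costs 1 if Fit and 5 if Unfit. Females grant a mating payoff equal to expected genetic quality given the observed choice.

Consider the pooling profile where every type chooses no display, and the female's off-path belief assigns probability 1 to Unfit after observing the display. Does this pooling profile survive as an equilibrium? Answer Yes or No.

Yes

On path, the female holds the prior and pays 1/2·14 + 1/2·10 = 12. Off path (the display), believing Unfit, it pays 10.
Fit: no display nets 12; the display nets 10 − 1 = 9. Fit stays.
Unfit: no display nets 12; the display nets 10 − 5 = 5. Unfit stays.
No type deviates, so pooling is sustained.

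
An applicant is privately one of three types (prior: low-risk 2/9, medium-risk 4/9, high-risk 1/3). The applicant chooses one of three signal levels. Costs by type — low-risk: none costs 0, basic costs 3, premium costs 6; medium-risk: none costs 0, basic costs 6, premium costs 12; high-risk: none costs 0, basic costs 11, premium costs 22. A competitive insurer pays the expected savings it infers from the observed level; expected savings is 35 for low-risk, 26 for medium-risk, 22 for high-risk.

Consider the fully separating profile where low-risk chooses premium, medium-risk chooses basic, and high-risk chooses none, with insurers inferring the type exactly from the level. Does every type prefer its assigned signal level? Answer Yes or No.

Separating rebates: premium → 35, basic → 26, none → 22.
low-risk (assigned premium): none: 22 − 0 = 22; basic: 26 − 3 = 23; premium: 35 − 6 = 29. low-risk stays.
medium-risk (assigned basic): none: 22 − 0 = 22; basic: 26 − 6 = 20; premium: 35 − 12 = 23. medium-risk prefers premium.
high-risk (assigned none): none: 22 − 0 = 22; basic: 26 − 11 = 15; premium: 35 − 22 = 13. high-risk stays.
At least one type deviates; the separating profile fails.

No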